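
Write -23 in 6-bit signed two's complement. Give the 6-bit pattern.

101001

|-23| = 23 = 010111 in 6 bits.
Invert the bits: 101000. Add 1: 101001.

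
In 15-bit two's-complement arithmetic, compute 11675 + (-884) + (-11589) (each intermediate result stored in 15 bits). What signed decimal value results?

11675 + (-884) = 10791 (010101000100111)
10791 + (-11589) = -798 (111110011100010)

-798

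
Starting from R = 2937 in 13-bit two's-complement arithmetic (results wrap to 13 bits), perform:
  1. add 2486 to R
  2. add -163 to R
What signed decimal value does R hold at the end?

Start: R = 2937 = 0101101111001.
R = 2937 + 2486 = 5423; wraps to -2769 = 1010100101111
R = -2769 + (-163) = -2932 = 1010010001100

-2932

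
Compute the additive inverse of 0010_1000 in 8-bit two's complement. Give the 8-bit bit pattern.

Invert: 11010111. Add 1: 11011000.
Check: 00101000 = 40, 11011000 = -40.

11011000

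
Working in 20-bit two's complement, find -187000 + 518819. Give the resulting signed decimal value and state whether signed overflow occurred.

331819; no overflow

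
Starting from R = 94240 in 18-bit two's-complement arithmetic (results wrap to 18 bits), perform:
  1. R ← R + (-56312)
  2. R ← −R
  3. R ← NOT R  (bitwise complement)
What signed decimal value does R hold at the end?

Start: R = 94240 = 010111000000100000.
R = 94240 + (-56312) = 37928 = 001001010000101000
R = −(37928) = -37928 = 110110101111011000
R = NOT 110110101111011000 = 001001010000100111 = 37927

37927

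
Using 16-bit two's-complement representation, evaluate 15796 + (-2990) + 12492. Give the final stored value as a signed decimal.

15796 + (-2990) = 12806 (0011001000000110)
12806 + 12492 = 25298 (0110001011010010)

25298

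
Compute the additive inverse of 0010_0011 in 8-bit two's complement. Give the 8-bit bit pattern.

Invert: 11011100. Add 1: 11011101.

11011101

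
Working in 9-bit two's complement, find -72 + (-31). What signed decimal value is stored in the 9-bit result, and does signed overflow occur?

-72 → 110111000
-31 → 111100001
  110111000
+ 111100001
= 110011001  (discard carry-out 1)
Result 110011001: MSB = 1 → 409 − 512 = -103.
Both addends are negative and so is the stored result: no signed overflow.

-103; no overflow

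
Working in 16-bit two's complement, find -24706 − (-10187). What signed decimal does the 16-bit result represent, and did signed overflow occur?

-14519; no overflow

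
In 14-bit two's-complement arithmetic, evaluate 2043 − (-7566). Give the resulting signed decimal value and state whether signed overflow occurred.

2043 → 00011111111011
-7566 → 10001001110010
Subtract via negate-and-add: invert 10001001110010 + 1 = 01110110001110 (i.e. 7566).
  00011111111011
+ 01110110001110
= 10010110001001
Result 10010110001001: MSB = 1 → 9609 − 16384 = -6775.
Both addends (after negating the subtrahend) are non-negative but the stored result is negative: signed overflow. The true value 2043 − (-7566) = 9609 lies outside [-8192, 8191].

-6775; overflow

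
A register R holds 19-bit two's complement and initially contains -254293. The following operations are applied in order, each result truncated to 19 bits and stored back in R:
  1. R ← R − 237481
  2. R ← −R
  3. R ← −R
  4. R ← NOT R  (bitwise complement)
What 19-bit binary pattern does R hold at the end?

1111000000011111101

Start: R = -254293 = 1000001111010101011.
R = -254293 − 237481 = -491774; wraps to 32514 = 0000111111100000010
R = −(32514) = -32514 = 1111000000011111110
R = −(-32514) = 32514 = 0000111111100000010
R = NOT 0000111111100000010 = 1111000000011111101 = -32515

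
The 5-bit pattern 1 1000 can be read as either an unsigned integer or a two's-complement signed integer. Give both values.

Unsigned: 11000 = 24.
Signed: MSB=1 → 24 − 32 = -8.

unsigned = 24, signed = -8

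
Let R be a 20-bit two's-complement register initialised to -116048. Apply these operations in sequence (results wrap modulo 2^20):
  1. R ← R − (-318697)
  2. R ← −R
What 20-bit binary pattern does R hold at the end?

Start: R = -116048 = 11100011101010110000.
R = -116048 − (-318697) = 202649 = 00110001011110011001
R = −(202649) = -202649 = 11001110100001100111

11001110100001100111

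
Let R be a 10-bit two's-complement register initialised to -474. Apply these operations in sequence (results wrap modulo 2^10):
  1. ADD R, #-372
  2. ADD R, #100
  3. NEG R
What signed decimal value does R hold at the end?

-278

Start: R = -474 = 1000100110.
R = -474 + (-372) = -846; wraps to 178 = 0010110010
R = 178 + 100 = 278 = 0100010110
R = −(278) = -278 = 1011101010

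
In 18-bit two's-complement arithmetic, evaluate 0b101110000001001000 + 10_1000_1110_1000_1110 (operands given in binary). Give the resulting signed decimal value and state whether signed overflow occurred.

0b101110000001001000 → 101110000001001000 = -73656 (signed)
10_1000_1110_1000_1110 → 101000111010001110 = -94578 (signed)
  101110000001001000
+ 101000111010001110
= 010110111011010110  (discard carry-out 1)
Result 010110111011010110: MSB = 0 → value 93910.
Both addends are negative but the stored result is non-negative: signed overflow. The true value -73656 + (-94578) = -168234 lies outside [-131072, 131071].

93910; overflow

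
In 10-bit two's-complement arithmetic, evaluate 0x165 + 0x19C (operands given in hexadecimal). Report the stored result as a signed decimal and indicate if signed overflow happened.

-255; overflow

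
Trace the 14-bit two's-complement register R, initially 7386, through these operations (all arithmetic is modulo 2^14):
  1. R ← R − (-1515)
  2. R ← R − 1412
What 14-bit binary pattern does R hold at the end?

01110101000001

Start: R = 7386 = 01110011011010.
R = 7386 − (-1515) = 8901; wraps to -7483 = 10001011000101
R = -7483 − 1412 = -8895; wraps to 7489 = 01110101000001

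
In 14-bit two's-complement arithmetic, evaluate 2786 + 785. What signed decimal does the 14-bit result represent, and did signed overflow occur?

2786 → 00101011100010
785 → 00001100010001
  00101011100010
+ 00001100010001
= 00110111110011
Result 00110111110011: MSB = 0 → value 3571.
Both addends are non-negative and so is the stored result: no signed overflow.

3571; no overflow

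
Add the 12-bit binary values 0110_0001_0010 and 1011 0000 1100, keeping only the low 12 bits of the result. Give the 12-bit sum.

000100011110

  011000010010
+ 101100001100
= 000100011110  (discard carry-out 1)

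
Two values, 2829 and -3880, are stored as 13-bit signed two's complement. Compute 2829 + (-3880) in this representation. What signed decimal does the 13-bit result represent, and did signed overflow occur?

-1051; no overflow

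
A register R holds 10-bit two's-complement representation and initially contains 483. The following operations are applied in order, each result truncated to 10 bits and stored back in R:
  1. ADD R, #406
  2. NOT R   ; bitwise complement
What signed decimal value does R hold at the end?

134

Start: R = 483 = 0111100011.
R = 483 + 406 = 889; wraps to -135 = 1101111001
R = NOT 1101111001 = 0010000110 = 134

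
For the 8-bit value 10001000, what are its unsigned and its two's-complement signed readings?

unsigned = 136, signed = -120

Unsigned: 10001000 = 136.
Signed: MSB=1 → 136 − 256 = -120.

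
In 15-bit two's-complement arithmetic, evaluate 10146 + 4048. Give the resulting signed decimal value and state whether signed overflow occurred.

10146 → 010011110100010
4048 → 000111111010000
  010011110100010
+ 000111111010000
= 011011101110010
Result 011011101110010: MSB = 0 → value 14194.
Both addends are non-negative and so is the stored result: no signed overflow.

14194; no overflow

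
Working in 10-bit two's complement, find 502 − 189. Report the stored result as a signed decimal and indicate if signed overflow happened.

502 → 0111110110
189 → 0010111101
Subtract via negate-and-add: invert 0010111101 + 1 = 1101000011 (i.e. -189).
  0111110110
+ 1101000011
= 0100111001  (discard carry-out 1)
Result 0100111001: MSB = 0 → value 313.
Addends (after negating the subtrahend) have opposite signs, so signed overflow cannot occur.

313; no overflow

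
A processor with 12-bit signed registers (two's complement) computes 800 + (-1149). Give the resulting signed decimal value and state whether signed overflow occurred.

-349; no overflow

800 → 001100100000
-1149 → 101110000011
  001100100000
+ 101110000011
= 111010100011
Result 111010100011: MSB = 1 → 3747 − 4096 = -349.
Addends have opposite signs, so signed overflow cannot occur.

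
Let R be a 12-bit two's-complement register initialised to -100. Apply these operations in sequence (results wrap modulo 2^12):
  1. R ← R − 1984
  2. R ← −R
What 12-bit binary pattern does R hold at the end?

Start: R = -100 = 111110011100.
R = -100 − 1984 = -2084; wraps to 2012 = 011111011100
R = −(2012) = -2012 = 100000100100

100000100100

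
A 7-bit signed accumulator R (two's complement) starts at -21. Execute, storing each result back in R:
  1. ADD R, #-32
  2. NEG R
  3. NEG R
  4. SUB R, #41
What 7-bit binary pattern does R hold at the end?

Start: R = -21 = 1101011.
R = -21 + (-32) = -53 = 1001011
R = −(-53) = 53 = 0110101
R = −(53) = -53 = 1001011
R = -53 − 41 = -94; wraps to 34 = 0100010

0100010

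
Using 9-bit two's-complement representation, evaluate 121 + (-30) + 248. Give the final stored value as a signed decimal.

121 + (-30) = 91 (001011011)
91 + 248 = 339 → wraps to -173 (101010011)

-173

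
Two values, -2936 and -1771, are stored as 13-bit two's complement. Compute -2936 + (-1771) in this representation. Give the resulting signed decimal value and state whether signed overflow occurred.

3485; overflow

-2936 → 1010010001000
-1771 → 1100100010101
  1010010001000
+ 1100100010101
= 0110110011101  (discard carry-out 1)
Result 0110110011101: MSB = 0 → value 3485.
Both addends are negative but the stored result is non-negative: signed overflow. The true value -2936 + (-1771) = -4707 lies outside [-4096, 4095].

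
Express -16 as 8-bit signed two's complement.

11110000

|-16| = 16 = 00010000 in 8 bits.
Invert the bits: 11101111. Add 1: 11110000.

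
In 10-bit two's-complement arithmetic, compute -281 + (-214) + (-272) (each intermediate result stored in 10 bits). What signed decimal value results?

-281 + (-214) = -495 (1000010001)
-495 + (-272) = -767 → wraps to 257 (0100000001)

257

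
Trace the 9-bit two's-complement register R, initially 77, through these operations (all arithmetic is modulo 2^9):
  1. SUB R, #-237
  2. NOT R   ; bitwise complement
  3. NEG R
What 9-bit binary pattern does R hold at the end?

100111011

Start: R = 77 = 001001101.
R = 77 − (-237) = 314; wraps to -198 = 100111010
R = NOT 100111010 = 011000101 = 197
R = −(197) = -197 = 100111011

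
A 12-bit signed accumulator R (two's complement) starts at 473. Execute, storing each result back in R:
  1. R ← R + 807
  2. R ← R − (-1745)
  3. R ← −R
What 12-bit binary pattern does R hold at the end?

010000101111

Start: R = 473 = 000111011001.
R = 473 + 807 = 1280 = 010100000000
R = 1280 − (-1745) = 3025; wraps to -1071 = 101111010001
R = −(-1071) = 1071 = 010000101111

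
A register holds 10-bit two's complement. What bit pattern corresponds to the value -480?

1000100000

|-480| = 480 = 0111100000 in 10 bits.
Invert the bits: 1000011111. Add 1: 1000100000.
Check: 1000100000 reads as 544 − 1024 = -480.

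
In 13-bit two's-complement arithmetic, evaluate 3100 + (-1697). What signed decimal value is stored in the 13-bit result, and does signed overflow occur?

3100 → 0110000011100
-1697 → 1100101011111
  0110000011100
+ 1100101011111
= 0010101111011  (discard carry-out 1)
Result 0010101111011: MSB = 0 → value 1403.
Addends have opposite signs, so signed overflow cannot occur.

1403; no overflow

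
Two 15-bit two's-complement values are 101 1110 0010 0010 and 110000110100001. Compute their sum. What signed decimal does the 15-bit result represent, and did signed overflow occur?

101 1110 0010 0010 → 101111000100010 = -8670 (signed)
110000110100001 = -7775 (signed)
  101111000100010
+ 110000110100001
= 011111111000011  (discard carry-out 1)
Result 011111111000011: MSB = 0 → value 16323.
Both addends are negative but the stored result is non-negative: signed overflow. The true value -8670 + (-7775) = -16445 lies outside [-16384, 16383].

16323; overflow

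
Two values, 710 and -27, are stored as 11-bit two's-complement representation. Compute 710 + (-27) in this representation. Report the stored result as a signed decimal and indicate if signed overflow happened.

710 → 01011000110
-27 → 11111100101
  01011000110
+ 11111100101
= 01010101011  (discard carry-out 1)
Result 01010101011: MSB = 0 → value 683.
Addends have opposite signs, so signed overflow cannot occur.

683; no overflow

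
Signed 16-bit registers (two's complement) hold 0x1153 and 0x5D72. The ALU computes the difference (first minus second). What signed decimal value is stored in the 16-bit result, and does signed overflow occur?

-19487; no overflow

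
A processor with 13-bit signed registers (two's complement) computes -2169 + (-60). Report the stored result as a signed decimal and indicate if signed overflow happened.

-2229; no overflow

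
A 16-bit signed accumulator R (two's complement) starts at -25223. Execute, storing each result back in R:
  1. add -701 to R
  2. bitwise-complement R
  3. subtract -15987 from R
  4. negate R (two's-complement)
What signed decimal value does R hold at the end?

23626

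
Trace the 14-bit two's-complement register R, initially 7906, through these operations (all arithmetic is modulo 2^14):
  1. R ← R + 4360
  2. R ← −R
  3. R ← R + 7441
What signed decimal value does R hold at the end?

-4825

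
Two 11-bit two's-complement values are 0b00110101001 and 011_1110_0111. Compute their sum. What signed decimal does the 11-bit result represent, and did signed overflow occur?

0b00110101001 → 00110101001 = 425 (signed)
011_1110_0111 → 01111100111 = 999 (signed)
  00110101001
+ 01111100111
= 10110010000
Result 10110010000: MSB = 1 → 1424 − 2048 = -624.
Both addends are non-negative but the stored result is negative: signed overflow. The true value 425 + 999 = 1424 lies outside [-1024, 1023].

-624; overflow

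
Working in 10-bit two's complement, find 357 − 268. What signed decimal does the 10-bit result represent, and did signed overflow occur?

89; no overflow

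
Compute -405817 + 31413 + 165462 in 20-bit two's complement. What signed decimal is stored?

-405817 + 31413 = -374404 (10100100100101111100)
-374404 + 165462 = -208942 (11001100111111010010)

-208942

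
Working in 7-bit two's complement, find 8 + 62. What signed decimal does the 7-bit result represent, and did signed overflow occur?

8 → 0001000
62 → 0111110
  0001000
+ 0111110
= 1000110
Result 1000110: MSB = 1 → 70 − 128 = -58.
Both addends are non-negative but the stored result is negative: signed overflow. The true value 8 + 62 = 70 lies outside [-64, 63].

-58; overflow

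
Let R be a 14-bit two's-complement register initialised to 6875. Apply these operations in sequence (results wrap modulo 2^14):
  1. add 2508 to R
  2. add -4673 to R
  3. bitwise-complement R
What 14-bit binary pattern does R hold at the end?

10110110011001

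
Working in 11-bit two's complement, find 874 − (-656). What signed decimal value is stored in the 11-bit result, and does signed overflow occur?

-518; overflow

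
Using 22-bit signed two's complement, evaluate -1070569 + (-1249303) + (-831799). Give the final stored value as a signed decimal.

-1070569 + (-1249303) = -2319872 → wraps to 1874432 (0111001001101000000000)
1874432 + (-831799) = 1042633 (0011111110100011001001)

1042633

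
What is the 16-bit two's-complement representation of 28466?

0110111100110010

28466 is non-negative, so write it directly in 16 bits: 0110111100110010.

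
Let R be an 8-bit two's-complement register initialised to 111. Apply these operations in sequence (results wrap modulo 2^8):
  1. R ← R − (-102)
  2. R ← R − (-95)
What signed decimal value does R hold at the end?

Start: R = 111 = 01101111.
R = 111 − (-102) = 213; wraps to -43 = 11010101
R = -43 − (-95) = 52 = 00110100

52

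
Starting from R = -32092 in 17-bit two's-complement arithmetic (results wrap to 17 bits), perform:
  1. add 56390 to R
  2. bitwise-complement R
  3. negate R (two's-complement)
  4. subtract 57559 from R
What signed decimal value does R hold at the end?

-33260

Start: R = -32092 = 11000001010100100.
R = -32092 + 56390 = 24298 = 00101111011101010
R = NOT 00101111011101010 = 11010000100010101 = -24299
R = −(-24299) = 24299 = 00101111011101011
R = 24299 − 57559 = -33260 = 10111111000010100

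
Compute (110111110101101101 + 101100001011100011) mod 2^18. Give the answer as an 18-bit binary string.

  110111110101101101
+ 101100001011100011
= 100100000001010000  (discard carry-out 1)

100100000001010000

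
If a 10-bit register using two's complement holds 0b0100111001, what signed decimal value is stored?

MSB is 0, so the value is non-negative: 0100111001 = 313.

313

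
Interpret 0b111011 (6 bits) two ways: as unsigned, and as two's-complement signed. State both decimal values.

Unsigned: 111011 = 59.
Signed: MSB=1 → 59 − 64 = -5.

unsigned = 59, signed = -5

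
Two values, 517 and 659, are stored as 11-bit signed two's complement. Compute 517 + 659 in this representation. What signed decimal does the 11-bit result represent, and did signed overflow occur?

517 → 01000000101
659 → 01010010011
  01000000101
+ 01010010011
= 10010011000
Result 10010011000: MSB = 1 → 1176 − 2048 = -872.
Both addends are non-negative but the stored result is negative: signed overflow. The true value 517 + 659 = 1176 lies outside [-1024, 1023].

-872; overflow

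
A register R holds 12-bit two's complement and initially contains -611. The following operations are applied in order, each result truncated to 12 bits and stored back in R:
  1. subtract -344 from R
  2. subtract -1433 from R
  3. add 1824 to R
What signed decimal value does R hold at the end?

Start: R = -611 = 110110011101.
R = -611 − (-344) = -267 = 111011110101
R = -267 − (-1433) = 1166 = 010010001110
R = 1166 + 1824 = 2990; wraps to -1106 = 101110101110

-1106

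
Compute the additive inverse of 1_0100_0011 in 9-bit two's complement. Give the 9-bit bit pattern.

Invert: 010111100. Add 1: 010111101.

010111101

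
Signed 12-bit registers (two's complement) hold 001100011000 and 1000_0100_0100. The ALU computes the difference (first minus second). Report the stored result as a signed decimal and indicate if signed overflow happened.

-1324; overflow

001100011000 = 792 (signed)
1000_0100_0100 → 100001000100 = -1980 (signed)
Subtract via negate-and-add: invert 100001000100 + 1 = 011110111100 (i.e. 1980).
  001100011000
+ 011110111100
= 101011010100
Result 101011010100: MSB = 1 → 2772 − 4096 = -1324.
Both addends (after negating the subtrahend) are non-negative but the stored result is negative: signed overflow. The true value 792 − (-1980) = 2772 lies outside [-2048, 2047].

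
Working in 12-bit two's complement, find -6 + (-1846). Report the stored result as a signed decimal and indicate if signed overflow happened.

-1852; no overflow

-6 → 111111111010
-1846 → 100011001010
  111111111010
+ 100011001010
= 100011000100  (discard carry-out 1)
Result 100011000100: MSB = 1 → 2244 − 4096 = -1852.
Both addends are negative and so is the stored result: no signed overflow.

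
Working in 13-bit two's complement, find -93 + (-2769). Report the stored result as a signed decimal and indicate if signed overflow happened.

-93 → 1111110100011
-2769 → 1010100101111
  1111110100011
+ 1010100101111
= 1010011010010  (discard carry-out 1)
Result 1010011010010: MSB = 1 → 5330 − 8192 = -2862.
Both addends are negative and so is the stored result: no signed overflow.

-2862; no overflow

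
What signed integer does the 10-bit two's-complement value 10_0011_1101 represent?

MSB is 1, so the value is negative.
Unsigned reading: 573. Subtract 2^10 = 1024: 573 − 1024 = -451.

-451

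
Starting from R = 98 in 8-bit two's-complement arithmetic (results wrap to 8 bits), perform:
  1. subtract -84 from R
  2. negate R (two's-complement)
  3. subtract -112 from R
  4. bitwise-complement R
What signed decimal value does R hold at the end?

Start: R = 98 = 01100010.
R = 98 − (-84) = 182; wraps to -74 = 10110110
R = −(-74) = 74 = 01001010
R = 74 − (-112) = 186; wraps to -70 = 10111010
R = NOT 10111010 = 01000101 = 69

69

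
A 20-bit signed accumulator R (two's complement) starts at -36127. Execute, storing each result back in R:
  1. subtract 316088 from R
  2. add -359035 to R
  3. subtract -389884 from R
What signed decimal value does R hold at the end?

-321366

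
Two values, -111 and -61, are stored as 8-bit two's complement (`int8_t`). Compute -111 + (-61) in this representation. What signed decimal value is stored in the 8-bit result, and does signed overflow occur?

-111 → 10010001
-61 → 11000011
  10010001
+ 11000011
= 01010100  (discard carry-out 1)
Result 01010100: MSB = 0 → value 84.
Both addends are negative but the stored result is non-negative: signed overflow. The true value -111 + (-61) = -172 lies outside [-128, 127].

84; overflow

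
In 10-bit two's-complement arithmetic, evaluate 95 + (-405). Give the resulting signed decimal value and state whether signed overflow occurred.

95 → 0001011111
-405 → 1001101011
  0001011111
+ 1001101011
= 1011001010
Result 1011001010: MSB = 1 → 714 − 1024 = -310.
Addends have opposite signs, so signed overflow cannot occur.

-310; no overflow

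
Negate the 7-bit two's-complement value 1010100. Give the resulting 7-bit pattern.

0101100

Invert: 0101011. Add 1: 0101100.
Check: 1010100 = -44, 0101100 = 44.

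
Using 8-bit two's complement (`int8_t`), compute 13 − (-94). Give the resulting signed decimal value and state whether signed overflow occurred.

107; no overflow

13 → 00001101
-94 → 10100010
Subtract via negate-and-add: invert 10100010 + 1 = 01011110 (i.e. 94).
  00001101
+ 01011110
= 01101011
Result 01101011: MSB = 0 → value 107.
Both addends (after negating the subtrahend) are non-negative and so is the stored result: no signed overflow.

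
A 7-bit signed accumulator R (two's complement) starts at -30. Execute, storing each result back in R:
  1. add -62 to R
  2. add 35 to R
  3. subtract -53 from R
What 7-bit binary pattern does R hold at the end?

Start: R = -30 = 1100010.
R = -30 + (-62) = -92; wraps to 36 = 0100100
R = 36 + 35 = 71; wraps to -57 = 1000111
R = -57 − (-53) = -4 = 1111100

1111100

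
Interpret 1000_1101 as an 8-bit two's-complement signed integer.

-115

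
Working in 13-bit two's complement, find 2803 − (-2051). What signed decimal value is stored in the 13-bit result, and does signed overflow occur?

-3338; overflow

2803 → 0101011110011
-2051 → 1011111111101
Subtract via negate-and-add: invert 1011111111101 + 1 = 0100000000011 (i.e. 2051).
  0101011110011
+ 0100000000011
= 1001011110110
Result 1001011110110: MSB = 1 → 4854 − 8192 = -3338.
Both addends (after negating the subtrahend) are non-negative but the stored result is negative: signed overflow. The true value 2803 − (-2051) = 4854 lies outside [-4096, 4095].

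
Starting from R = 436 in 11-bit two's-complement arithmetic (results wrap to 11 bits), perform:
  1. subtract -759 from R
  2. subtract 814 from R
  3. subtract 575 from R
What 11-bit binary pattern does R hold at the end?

11100111110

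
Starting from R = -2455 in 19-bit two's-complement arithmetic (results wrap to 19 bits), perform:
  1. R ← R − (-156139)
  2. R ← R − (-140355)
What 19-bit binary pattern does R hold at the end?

1000111110010010111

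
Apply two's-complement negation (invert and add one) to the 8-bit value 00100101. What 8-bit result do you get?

11011011

Invert: 11011010. Add 1: 11011011.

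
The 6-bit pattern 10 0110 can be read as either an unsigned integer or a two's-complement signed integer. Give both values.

unsigned = 38, signed = -26

Unsigned: 100110 = 38.
Signed: MSB=1 → 38 − 64 = -26.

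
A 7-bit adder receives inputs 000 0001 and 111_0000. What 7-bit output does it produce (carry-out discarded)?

  0000001
+ 1110000
= 1110001

1110001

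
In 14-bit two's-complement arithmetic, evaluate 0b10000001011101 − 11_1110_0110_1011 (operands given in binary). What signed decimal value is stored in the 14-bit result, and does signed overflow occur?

-7694; no overflow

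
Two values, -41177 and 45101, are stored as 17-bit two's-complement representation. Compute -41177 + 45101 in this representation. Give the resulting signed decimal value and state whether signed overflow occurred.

3924; no overflow

-41177 → 10101111100100111
45101 → 01011000000101101
  10101111100100111
+ 01011000000101101
= 00000111101010100  (discard carry-out 1)
Result 00000111101010100: MSB = 0 → value 3924.
Addends have opposite signs, so signed overflow cannot occur.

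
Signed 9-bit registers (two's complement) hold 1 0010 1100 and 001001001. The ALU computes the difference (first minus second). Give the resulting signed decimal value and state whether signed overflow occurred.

227; overflow

1 0010 1100 → 100101100 = -212 (signed)
001001001 = 73 (signed)
Subtract via negate-and-add: invert 001001001 + 1 = 110110111 (i.e. -73).
  100101100
+ 110110111
= 011100011  (discard carry-out 1)
Result 011100011: MSB = 0 → value 227.
Both addends (after negating the subtrahend) are negative but the stored result is non-negative: signed overflow. The true value -212 − 73 = -285 lies outside [-256, 255].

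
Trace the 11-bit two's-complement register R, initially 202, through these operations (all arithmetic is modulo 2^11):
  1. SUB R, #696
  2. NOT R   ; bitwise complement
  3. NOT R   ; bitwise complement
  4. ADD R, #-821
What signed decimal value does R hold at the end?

Start: R = 202 = 00011001010.
R = 202 − 696 = -494 = 11000010010
R = NOT 11000010010 = 00111101101 = 493
R = NOT 00111101101 = 11000010010 = -494
R = -494 + (-821) = -1315; wraps to 733 = 01011011101

733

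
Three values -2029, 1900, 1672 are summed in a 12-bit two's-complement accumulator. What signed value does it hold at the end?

1543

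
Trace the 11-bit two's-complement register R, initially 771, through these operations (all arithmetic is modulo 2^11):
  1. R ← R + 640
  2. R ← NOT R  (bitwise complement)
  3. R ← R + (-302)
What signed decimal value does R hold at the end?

Start: R = 771 = 01100000011.
R = 771 + 640 = 1411; wraps to -637 = 10110000011
R = NOT 10110000011 = 01001111100 = 636
R = 636 + (-302) = 334 = 00101001110

334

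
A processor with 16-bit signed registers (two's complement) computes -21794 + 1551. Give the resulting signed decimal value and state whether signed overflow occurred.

-21794 → 1010101011011110
1551 → 0000011000001111
  1010101011011110
+ 0000011000001111
= 1011000011101101
Result 1011000011101101: MSB = 1 → 45293 − 65536 = -20243.
Addends have opposite signs, so signed overflow cannot occur.

-20243; no overflow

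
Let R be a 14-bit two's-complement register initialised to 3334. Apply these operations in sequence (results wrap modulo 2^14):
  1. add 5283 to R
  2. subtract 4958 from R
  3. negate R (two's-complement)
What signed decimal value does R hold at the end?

-3659

Start: R = 3334 = 00110100000110.
R = 3334 + 5283 = 8617; wraps to -7767 = 10000110101001
R = -7767 − 4958 = -12725; wraps to 3659 = 00111001001011
R = −(3659) = -3659 = 11000110110101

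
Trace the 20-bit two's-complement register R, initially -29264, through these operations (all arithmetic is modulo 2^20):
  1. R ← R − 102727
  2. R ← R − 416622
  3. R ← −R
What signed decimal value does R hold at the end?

-499963

Start: R = -29264 = 11111000110110110000.
R = -29264 − 102727 = -131991 = 11011111110001101001
R = -131991 − 416622 = -548613; wraps to 499963 = 01111010000011111011
R = −(499963) = -499963 = 10000101111100000101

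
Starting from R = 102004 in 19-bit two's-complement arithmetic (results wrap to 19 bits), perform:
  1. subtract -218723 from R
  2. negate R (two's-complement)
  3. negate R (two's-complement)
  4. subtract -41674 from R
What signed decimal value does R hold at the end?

Start: R = 102004 = 0011000111001110100.
R = 102004 − (-218723) = 320727; wraps to -203561 = 1001110010011010111
R = −(-203561) = 203561 = 0110001101100101001
R = −(203561) = -203561 = 1001110010011010111
R = -203561 − (-41674) = -161887 = 1011000011110100001

-161887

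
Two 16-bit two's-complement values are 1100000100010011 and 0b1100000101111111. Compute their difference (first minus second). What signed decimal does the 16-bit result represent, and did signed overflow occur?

-108; no overflow

1100000100010011 = -16109 (signed)
0b1100000101111111 → 1100000101111111 = -16001 (signed)
Subtract via negate-and-add: invert 1100000101111111 + 1 = 0011111010000001 (i.e. 16001).
  1100000100010011
+ 0011111010000001
= 1111111110010100
Result 1111111110010100: MSB = 1 → 65428 − 65536 = -108.
Addends (after negating the subtrahend) have opposite signs, so signed overflow cannot occur.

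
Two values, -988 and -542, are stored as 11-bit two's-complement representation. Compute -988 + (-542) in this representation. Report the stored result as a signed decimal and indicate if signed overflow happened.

518; overflow

-988 → 10000100100
-542 → 10111100010
  10000100100
+ 10111100010
= 01000000110  (discard carry-out 1)
Result 01000000110: MSB = 0 → value 518.
Both addends are negative but the stored result is non-negative: signed overflow. The true value -988 + (-542) = -1530 lies outside [-1024, 1023].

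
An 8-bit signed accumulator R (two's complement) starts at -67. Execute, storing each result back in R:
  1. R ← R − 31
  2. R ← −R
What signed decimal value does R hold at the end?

98

Start: R = -67 = 10111101.
R = -67 − 31 = -98 = 10011110
R = −(-98) = 98 = 01100010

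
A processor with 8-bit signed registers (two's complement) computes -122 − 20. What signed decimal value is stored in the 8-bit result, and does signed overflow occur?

-122 → 10000110
20 → 00010100
Subtract via negate-and-add: invert 00010100 + 1 = 11101100 (i.e. -20).
  10000110
+ 11101100
= 01110010  (discard carry-out 1)
Result 01110010: MSB = 0 → value 114.
Both addends (after negating the subtrahend) are negative but the stored result is non-negative: signed overflow. The true value -122 − 20 = -142 lies outside [-128, 127].

114; overflow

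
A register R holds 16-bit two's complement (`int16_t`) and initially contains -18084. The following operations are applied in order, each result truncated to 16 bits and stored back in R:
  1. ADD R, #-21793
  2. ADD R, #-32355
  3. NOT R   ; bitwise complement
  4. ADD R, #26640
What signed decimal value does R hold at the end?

-32201

Start: R = -18084 = 1011100101011100.
R = -18084 + (-21793) = -39877; wraps to 25659 = 0110010000111011
R = 25659 + (-32355) = -6696 = 1110010111011000
R = NOT 1110010111011000 = 0001101000100111 = 6695
R = 6695 + 26640 = 33335; wraps to -32201 = 1000001000110111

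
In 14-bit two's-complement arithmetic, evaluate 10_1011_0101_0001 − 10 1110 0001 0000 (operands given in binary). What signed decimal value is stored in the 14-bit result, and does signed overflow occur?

10_1011_0101_0001 → 10101101010001 = -5295 (signed)
10 1110 0001 0000 → 10111000010000 = -4592 (signed)
Subtract via negate-and-add: invert 10111000010000 + 1 = 01000111110000 (i.e. 4592).
  10101101010001
+ 01000111110000
= 11110101000001
Result 11110101000001: MSB = 1 → 15681 − 16384 = -703.
Addends (after negating the subtrahend) have opposite signs, so signed overflow cannot occur.

-703; no overflow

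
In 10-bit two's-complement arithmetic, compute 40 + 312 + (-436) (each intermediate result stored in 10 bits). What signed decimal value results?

40 + 312 = 352 (0101100000)
352 + (-436) = -84 (1110101100)

-84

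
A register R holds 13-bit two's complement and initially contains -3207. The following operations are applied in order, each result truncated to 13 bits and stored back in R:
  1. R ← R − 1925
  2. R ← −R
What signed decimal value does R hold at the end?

-3060

Start: R = -3207 = 1001101111001.
R = -3207 − 1925 = -5132; wraps to 3060 = 0101111110100
R = −(3060) = -3060 = 1010000001100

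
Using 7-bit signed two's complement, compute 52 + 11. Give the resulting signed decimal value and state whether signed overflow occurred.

52 → 0110100
11 → 0001011
  0110100
+ 0001011
= 0111111
Result 0111111: MSB = 0 → value 63.
Both addends are non-negative and so is the stored result: no signed overflow.

63; no overflow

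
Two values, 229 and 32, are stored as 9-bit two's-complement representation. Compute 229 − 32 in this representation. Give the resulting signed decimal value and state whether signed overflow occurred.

229 → 011100101
32 → 000100000
Subtract via negate-and-add: invert 000100000 + 1 = 111100000 (i.e. -32).
  011100101
+ 111100000
= 011000101  (discard carry-out 1)
Result 011000101: MSB = 0 → value 197.
Addends (after negating the subtrahend) have opposite signs, so signed overflow cannot occur.

197; no overflow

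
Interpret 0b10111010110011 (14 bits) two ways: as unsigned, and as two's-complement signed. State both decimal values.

Unsigned: 10111010110011 = 11955.
Signed: MSB=1 → 11955 − 16384 = -4429.

unsigned = 11955, signed = -4429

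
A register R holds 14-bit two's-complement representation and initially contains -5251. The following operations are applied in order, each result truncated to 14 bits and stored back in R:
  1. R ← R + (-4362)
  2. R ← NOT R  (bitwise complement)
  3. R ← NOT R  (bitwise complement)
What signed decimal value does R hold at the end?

6771

Start: R = -5251 = 10101101111101.
R = -5251 + (-4362) = -9613; wraps to 6771 = 01101001110011
R = NOT 01101001110011 = 10010110001100 = -6772
R = NOT 10010110001100 = 01101001110011 = 6771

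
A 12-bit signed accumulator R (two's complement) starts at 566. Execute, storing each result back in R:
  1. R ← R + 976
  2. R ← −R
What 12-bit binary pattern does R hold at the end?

Start: R = 566 = 001000110110.
R = 566 + 976 = 1542 = 011000000110
R = −(1542) = -1542 = 100111111010

100111111010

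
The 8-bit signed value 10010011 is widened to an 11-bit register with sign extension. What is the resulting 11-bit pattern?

11110010011

MSB of 10010011 is 1; replicate it into the new high bits.
111|10010011 → 11110010011 (still -109).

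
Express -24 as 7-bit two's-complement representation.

1101000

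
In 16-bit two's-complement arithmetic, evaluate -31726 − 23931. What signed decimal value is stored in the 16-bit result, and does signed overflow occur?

-31726 → 1000010000010010
23931 → 0101110101111011
Subtract via negate-and-add: invert 0101110101111011 + 1 = 1010001010000101 (i.e. -23931).
  1000010000010010
+ 1010001010000101
= 0010011010010111  (discard carry-out 1)
Result 0010011010010111: MSB = 0 → value 9879.
Both addends (after negating the subtrahend) are negative but the stored result is non-negative: signed overflow. The true value -31726 − 23931 = -55657 lies outside [-32768, 32767].

9879; overflow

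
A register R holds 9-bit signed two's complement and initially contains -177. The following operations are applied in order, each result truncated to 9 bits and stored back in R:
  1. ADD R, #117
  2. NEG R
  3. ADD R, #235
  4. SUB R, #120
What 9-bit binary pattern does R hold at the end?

010101111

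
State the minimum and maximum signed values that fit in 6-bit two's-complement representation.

min = -32, max = 31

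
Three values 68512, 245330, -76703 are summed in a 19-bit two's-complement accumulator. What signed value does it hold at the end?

237139

68512 + 245330 = 313842 → wraps to -210446 (1001100100111110010)
-210446 + (-76703) = -287149 → wraps to 237139 (0111001111001010011)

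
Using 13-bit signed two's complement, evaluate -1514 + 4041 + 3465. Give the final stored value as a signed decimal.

-2200

-1514 + 4041 = 2527 (0100111011111)
2527 + 3465 = 5992 → wraps to -2200 (1011101101000)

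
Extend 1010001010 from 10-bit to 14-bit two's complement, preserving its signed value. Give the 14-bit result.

MSB of 1010001010 is 1; replicate it into the new high bits.
1111|1010001010 → 11111010001010 (still -374).

11111010001010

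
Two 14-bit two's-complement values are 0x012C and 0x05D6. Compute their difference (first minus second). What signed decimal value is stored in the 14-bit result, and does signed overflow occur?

-1194; no overflow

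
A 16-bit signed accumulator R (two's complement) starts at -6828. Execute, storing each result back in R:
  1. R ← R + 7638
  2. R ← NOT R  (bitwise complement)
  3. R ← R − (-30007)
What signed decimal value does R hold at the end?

Start: R = -6828 = 1110010101010100.
R = -6828 + 7638 = 810 = 0000001100101010
R = NOT 0000001100101010 = 1111110011010101 = -811
R = -811 − (-30007) = 29196 = 0111001000001100

29196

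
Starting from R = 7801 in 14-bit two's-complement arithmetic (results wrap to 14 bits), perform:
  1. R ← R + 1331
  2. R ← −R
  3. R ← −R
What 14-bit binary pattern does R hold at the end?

Start: R = 7801 = 01111001111001.
R = 7801 + 1331 = 9132; wraps to -7252 = 10001110101100
R = −(-7252) = 7252 = 01110001010100
R = −(7252) = -7252 = 10001110101100

10001110101100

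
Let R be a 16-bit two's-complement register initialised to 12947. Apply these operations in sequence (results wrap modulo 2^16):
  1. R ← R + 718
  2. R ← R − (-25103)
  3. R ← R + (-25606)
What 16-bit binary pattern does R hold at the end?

0011001101101010

Start: R = 12947 = 0011001010010011.
R = 12947 + 718 = 13665 = 0011010101100001
R = 13665 − (-25103) = 38768; wraps to -26768 = 1001011101110000
R = -26768 + (-25606) = -52374; wraps to 13162 = 0011001101101010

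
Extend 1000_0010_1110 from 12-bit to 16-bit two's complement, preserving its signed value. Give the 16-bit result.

MSB of 100000101110 is 1; replicate it into the new high bits.
1111|100000101110 → 1111100000101110 (still -2002).

1111100000101110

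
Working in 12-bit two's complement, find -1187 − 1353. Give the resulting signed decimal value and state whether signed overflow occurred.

-1187 → 101101011101
1353 → 010101001001
Subtract via negate-and-add: invert 010101001001 + 1 = 101010110111 (i.e. -1353).
  101101011101
+ 101010110111
= 011000010100  (discard carry-out 1)
Result 011000010100: MSB = 0 → value 1556.
Both addends (after negating the subtrahend) are negative but the stored result is non-negative: signed overflow. The true value -1187 − 1353 = -2540 lies outside [-2048, 2047].

1556; overflow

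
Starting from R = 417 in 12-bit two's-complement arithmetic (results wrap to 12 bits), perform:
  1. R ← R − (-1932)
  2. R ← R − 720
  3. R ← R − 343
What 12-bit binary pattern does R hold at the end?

010100000110

Start: R = 417 = 000110100001.
R = 417 − (-1932) = 2349; wraps to -1747 = 100100101101
R = -1747 − 720 = -2467; wraps to 1629 = 011001011101
R = 1629 − 343 = 1286 = 010100000110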